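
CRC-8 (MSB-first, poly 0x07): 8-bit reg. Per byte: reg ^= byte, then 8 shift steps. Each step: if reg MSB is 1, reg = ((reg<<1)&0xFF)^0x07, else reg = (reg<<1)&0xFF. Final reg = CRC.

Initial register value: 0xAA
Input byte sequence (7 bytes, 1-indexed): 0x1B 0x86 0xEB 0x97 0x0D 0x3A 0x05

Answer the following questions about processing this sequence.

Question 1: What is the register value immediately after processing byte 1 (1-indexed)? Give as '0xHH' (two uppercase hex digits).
Answer: 0x1E

Derivation:
After byte 1 (0x1B): reg=0x1E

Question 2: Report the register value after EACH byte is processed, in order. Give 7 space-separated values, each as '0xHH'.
0x1E 0xC1 0xD6 0xC0 0x6D 0xA2 0x7C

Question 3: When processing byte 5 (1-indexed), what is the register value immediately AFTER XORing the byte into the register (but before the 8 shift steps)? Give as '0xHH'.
Register before byte 5: 0xC0
Byte 5: 0x0D
0xC0 XOR 0x0D = 0xCD

Answer: 0xCD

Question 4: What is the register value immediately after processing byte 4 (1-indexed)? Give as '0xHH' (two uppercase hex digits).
Answer: 0xC0

Derivation:
After byte 1 (0x1B): reg=0x1E
After byte 2 (0x86): reg=0xC1
After byte 3 (0xEB): reg=0xD6
After byte 4 (0x97): reg=0xC0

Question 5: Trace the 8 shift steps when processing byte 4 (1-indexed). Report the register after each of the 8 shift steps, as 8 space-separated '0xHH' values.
Answer: 0x82 0x03 0x06 0x0C 0x18 0x30 0x60 0xC0

Derivation:
After byte 1 (0x1B): reg=0x1E
After byte 2 (0x86): reg=0xC1
After byte 3 (0xEB): reg=0xD6
Register before byte 4: 0xD6
After XOR with byte 0x97: 0x41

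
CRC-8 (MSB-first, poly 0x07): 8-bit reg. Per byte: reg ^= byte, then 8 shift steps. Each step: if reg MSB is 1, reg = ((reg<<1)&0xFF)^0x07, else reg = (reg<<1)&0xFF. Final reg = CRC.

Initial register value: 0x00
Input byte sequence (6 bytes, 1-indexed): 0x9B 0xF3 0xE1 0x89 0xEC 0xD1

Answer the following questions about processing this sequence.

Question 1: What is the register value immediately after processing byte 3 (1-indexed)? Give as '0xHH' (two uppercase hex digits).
After byte 1 (0x9B): reg=0xC8
After byte 2 (0xF3): reg=0xA1
After byte 3 (0xE1): reg=0xC7

Answer: 0xC7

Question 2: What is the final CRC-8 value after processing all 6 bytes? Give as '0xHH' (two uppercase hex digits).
Answer: 0x2C

Derivation:
After byte 1 (0x9B): reg=0xC8
After byte 2 (0xF3): reg=0xA1
After byte 3 (0xE1): reg=0xC7
After byte 4 (0x89): reg=0xED
After byte 5 (0xEC): reg=0x07
After byte 6 (0xD1): reg=0x2C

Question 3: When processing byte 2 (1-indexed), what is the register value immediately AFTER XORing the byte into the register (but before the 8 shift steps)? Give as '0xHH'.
Register before byte 2: 0xC8
Byte 2: 0xF3
0xC8 XOR 0xF3 = 0x3B

Answer: 0x3B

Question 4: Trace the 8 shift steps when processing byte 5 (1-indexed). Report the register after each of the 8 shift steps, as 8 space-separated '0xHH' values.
Answer: 0x02 0x04 0x08 0x10 0x20 0x40 0x80 0x07

Derivation:
After byte 1 (0x9B): reg=0xC8
After byte 2 (0xF3): reg=0xA1
After byte 3 (0xE1): reg=0xC7
After byte 4 (0x89): reg=0xED
Register before byte 5: 0xED
After XOR with byte 0xEC: 0x01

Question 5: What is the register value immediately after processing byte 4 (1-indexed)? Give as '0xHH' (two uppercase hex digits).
After byte 1 (0x9B): reg=0xC8
After byte 2 (0xF3): reg=0xA1
After byte 3 (0xE1): reg=0xC7
After byte 4 (0x89): reg=0xED

Answer: 0xED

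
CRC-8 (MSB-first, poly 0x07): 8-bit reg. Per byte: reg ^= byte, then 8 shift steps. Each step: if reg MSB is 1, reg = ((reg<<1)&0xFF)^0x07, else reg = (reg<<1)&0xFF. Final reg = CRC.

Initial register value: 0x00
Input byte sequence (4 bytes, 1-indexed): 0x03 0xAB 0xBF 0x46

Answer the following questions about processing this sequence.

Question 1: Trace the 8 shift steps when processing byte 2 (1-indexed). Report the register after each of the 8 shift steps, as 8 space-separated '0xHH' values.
After byte 1 (0x03): reg=0x09
Register before byte 2: 0x09
After XOR with byte 0xAB: 0xA2

Answer: 0x43 0x86 0x0B 0x16 0x2C 0x58 0xB0 0x67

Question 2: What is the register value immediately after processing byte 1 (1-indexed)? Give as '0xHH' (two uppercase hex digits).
Answer: 0x09

Derivation:
After byte 1 (0x03): reg=0x09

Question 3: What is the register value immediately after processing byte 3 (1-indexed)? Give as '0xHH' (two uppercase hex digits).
Answer: 0x06

Derivation:
After byte 1 (0x03): reg=0x09
After byte 2 (0xAB): reg=0x67
After byte 3 (0xBF): reg=0x06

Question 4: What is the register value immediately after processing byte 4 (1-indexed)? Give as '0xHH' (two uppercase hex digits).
After byte 1 (0x03): reg=0x09
After byte 2 (0xAB): reg=0x67
After byte 3 (0xBF): reg=0x06
After byte 4 (0x46): reg=0xC7

Answer: 0xC7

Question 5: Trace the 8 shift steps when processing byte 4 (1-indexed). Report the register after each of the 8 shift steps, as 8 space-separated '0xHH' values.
Answer: 0x80 0x07 0x0E 0x1C 0x38 0x70 0xE0 0xC7

Derivation:
After byte 1 (0x03): reg=0x09
After byte 2 (0xAB): reg=0x67
After byte 3 (0xBF): reg=0x06
Register before byte 4: 0x06
After XOR with byte 0x46: 0x40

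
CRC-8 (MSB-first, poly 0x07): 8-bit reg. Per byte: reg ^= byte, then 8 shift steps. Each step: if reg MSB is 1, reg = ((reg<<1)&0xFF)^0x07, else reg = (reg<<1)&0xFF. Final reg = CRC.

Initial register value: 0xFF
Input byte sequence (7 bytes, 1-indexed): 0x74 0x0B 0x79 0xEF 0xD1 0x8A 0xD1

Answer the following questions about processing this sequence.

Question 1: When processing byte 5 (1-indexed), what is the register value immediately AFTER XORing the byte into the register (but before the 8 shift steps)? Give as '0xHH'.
Register before byte 5: 0xCB
Byte 5: 0xD1
0xCB XOR 0xD1 = 0x1A

Answer: 0x1A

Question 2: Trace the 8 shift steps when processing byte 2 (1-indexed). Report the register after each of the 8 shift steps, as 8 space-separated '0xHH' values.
Answer: 0x61 0xC2 0x83 0x01 0x02 0x04 0x08 0x10

Derivation:
After byte 1 (0x74): reg=0xB8
Register before byte 2: 0xB8
After XOR with byte 0x0B: 0xB3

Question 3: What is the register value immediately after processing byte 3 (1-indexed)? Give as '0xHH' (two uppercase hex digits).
Answer: 0x18

Derivation:
After byte 1 (0x74): reg=0xB8
After byte 2 (0x0B): reg=0x10
After byte 3 (0x79): reg=0x18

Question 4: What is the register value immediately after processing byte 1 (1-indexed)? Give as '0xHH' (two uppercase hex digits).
Answer: 0xB8

Derivation:
After byte 1 (0x74): reg=0xB8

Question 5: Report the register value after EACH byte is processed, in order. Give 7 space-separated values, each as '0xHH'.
0xB8 0x10 0x18 0xCB 0x46 0x6A 0x28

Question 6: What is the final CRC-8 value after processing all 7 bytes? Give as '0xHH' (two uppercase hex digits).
Answer: 0x28

Derivation:
After byte 1 (0x74): reg=0xB8
After byte 2 (0x0B): reg=0x10
After byte 3 (0x79): reg=0x18
After byte 4 (0xEF): reg=0xCB
After byte 5 (0xD1): reg=0x46
After byte 6 (0x8A): reg=0x6A
After byte 7 (0xD1): reg=0x28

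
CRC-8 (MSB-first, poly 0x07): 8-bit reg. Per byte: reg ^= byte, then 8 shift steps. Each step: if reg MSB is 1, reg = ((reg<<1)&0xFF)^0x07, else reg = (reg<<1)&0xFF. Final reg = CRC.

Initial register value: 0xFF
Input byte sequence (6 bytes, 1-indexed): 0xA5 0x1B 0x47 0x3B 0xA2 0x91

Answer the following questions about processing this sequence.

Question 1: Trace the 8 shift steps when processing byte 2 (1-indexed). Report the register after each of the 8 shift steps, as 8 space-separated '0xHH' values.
Answer: 0x33 0x66 0xCC 0x9F 0x39 0x72 0xE4 0xCF

Derivation:
After byte 1 (0xA5): reg=0x81
Register before byte 2: 0x81
After XOR with byte 0x1B: 0x9A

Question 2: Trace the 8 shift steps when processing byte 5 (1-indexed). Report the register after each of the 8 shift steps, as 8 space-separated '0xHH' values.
Answer: 0x3A 0x74 0xE8 0xD7 0xA9 0x55 0xAA 0x53

Derivation:
After byte 1 (0xA5): reg=0x81
After byte 2 (0x1B): reg=0xCF
After byte 3 (0x47): reg=0xB1
After byte 4 (0x3B): reg=0xBF
Register before byte 5: 0xBF
After XOR with byte 0xA2: 0x1D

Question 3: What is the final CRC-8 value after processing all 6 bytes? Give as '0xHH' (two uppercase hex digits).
After byte 1 (0xA5): reg=0x81
After byte 2 (0x1B): reg=0xCF
After byte 3 (0x47): reg=0xB1
After byte 4 (0x3B): reg=0xBF
After byte 5 (0xA2): reg=0x53
After byte 6 (0x91): reg=0x40

Answer: 0x40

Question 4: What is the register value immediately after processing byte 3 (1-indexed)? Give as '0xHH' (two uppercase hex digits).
After byte 1 (0xA5): reg=0x81
After byte 2 (0x1B): reg=0xCF
After byte 3 (0x47): reg=0xB1

Answer: 0xB1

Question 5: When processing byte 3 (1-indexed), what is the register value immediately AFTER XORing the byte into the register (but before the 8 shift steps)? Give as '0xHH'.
Answer: 0x88

Derivation:
Register before byte 3: 0xCF
Byte 3: 0x47
0xCF XOR 0x47 = 0x88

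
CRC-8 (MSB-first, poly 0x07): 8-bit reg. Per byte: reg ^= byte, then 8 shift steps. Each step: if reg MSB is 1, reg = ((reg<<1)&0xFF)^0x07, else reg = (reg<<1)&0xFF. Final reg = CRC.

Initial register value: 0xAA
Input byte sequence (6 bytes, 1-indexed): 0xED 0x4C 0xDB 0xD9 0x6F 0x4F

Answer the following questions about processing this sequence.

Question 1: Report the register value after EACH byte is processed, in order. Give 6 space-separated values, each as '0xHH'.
0xD2 0xD3 0x38 0xA9 0x5C 0x79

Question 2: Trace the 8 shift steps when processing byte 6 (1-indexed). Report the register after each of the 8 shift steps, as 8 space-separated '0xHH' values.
Answer: 0x26 0x4C 0x98 0x37 0x6E 0xDC 0xBF 0x79

Derivation:
After byte 1 (0xED): reg=0xD2
After byte 2 (0x4C): reg=0xD3
After byte 3 (0xDB): reg=0x38
After byte 4 (0xD9): reg=0xA9
After byte 5 (0x6F): reg=0x5C
Register before byte 6: 0x5C
After XOR with byte 0x4F: 0x13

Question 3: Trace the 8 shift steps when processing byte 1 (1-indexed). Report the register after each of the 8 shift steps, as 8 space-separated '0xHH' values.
Answer: 0x8E 0x1B 0x36 0x6C 0xD8 0xB7 0x69 0xD2

Derivation:
Register before byte 1: 0xAA
After XOR with byte 0xED: 0x47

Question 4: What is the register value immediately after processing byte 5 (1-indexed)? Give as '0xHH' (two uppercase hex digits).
Answer: 0x5C

Derivation:
After byte 1 (0xED): reg=0xD2
After byte 2 (0x4C): reg=0xD3
After byte 3 (0xDB): reg=0x38
After byte 4 (0xD9): reg=0xA9
After byte 5 (0x6F): reg=0x5C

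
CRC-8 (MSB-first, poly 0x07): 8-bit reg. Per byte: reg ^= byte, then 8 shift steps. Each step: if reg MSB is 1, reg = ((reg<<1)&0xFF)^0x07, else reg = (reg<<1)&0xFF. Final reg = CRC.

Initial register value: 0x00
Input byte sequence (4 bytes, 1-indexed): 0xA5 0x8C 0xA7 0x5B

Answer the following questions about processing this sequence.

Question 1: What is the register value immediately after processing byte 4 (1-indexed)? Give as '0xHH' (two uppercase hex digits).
After byte 1 (0xA5): reg=0x72
After byte 2 (0x8C): reg=0xF4
After byte 3 (0xA7): reg=0xBE
After byte 4 (0x5B): reg=0xB5

Answer: 0xB5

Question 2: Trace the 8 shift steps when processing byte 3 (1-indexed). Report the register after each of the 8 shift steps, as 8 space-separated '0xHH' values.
After byte 1 (0xA5): reg=0x72
After byte 2 (0x8C): reg=0xF4
Register before byte 3: 0xF4
After XOR with byte 0xA7: 0x53

Answer: 0xA6 0x4B 0x96 0x2B 0x56 0xAC 0x5F 0xBE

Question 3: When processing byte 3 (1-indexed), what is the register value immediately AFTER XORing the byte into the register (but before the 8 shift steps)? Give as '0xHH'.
Register before byte 3: 0xF4
Byte 3: 0xA7
0xF4 XOR 0xA7 = 0x53

Answer: 0x53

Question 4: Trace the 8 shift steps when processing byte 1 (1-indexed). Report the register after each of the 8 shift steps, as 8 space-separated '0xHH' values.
Register before byte 1: 0x00
After XOR with byte 0xA5: 0xA5

Answer: 0x4D 0x9A 0x33 0x66 0xCC 0x9F 0x39 0x72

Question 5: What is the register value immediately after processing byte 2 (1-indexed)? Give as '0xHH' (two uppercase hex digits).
Answer: 0xF4

Derivation:
After byte 1 (0xA5): reg=0x72
After byte 2 (0x8C): reg=0xF4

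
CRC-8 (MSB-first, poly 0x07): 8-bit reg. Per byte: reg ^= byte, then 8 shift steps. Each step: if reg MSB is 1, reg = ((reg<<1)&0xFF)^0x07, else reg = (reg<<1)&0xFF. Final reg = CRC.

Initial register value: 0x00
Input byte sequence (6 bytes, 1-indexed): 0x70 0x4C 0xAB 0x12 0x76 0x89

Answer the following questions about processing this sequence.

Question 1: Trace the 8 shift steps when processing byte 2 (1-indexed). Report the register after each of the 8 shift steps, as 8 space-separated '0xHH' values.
After byte 1 (0x70): reg=0x57
Register before byte 2: 0x57
After XOR with byte 0x4C: 0x1B

Answer: 0x36 0x6C 0xD8 0xB7 0x69 0xD2 0xA3 0x41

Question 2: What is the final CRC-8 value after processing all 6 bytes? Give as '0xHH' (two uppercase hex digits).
After byte 1 (0x70): reg=0x57
After byte 2 (0x4C): reg=0x41
After byte 3 (0xAB): reg=0x98
After byte 4 (0x12): reg=0xBF
After byte 5 (0x76): reg=0x71
After byte 6 (0x89): reg=0xE6

Answer: 0xE6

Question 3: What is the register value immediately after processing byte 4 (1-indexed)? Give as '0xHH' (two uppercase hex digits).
Answer: 0xBF

Derivation:
After byte 1 (0x70): reg=0x57
After byte 2 (0x4C): reg=0x41
After byte 3 (0xAB): reg=0x98
After byte 4 (0x12): reg=0xBF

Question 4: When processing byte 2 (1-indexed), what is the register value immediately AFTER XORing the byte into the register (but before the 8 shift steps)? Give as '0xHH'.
Answer: 0x1B

Derivation:
Register before byte 2: 0x57
Byte 2: 0x4C
0x57 XOR 0x4C = 0x1B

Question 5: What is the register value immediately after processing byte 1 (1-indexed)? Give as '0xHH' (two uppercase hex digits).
After byte 1 (0x70): reg=0x57

Answer: 0x57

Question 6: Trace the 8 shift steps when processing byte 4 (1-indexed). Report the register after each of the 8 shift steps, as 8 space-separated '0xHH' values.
Answer: 0x13 0x26 0x4C 0x98 0x37 0x6E 0xDC 0xBF

Derivation:
After byte 1 (0x70): reg=0x57
After byte 2 (0x4C): reg=0x41
After byte 3 (0xAB): reg=0x98
Register before byte 4: 0x98
After XOR with byte 0x12: 0x8A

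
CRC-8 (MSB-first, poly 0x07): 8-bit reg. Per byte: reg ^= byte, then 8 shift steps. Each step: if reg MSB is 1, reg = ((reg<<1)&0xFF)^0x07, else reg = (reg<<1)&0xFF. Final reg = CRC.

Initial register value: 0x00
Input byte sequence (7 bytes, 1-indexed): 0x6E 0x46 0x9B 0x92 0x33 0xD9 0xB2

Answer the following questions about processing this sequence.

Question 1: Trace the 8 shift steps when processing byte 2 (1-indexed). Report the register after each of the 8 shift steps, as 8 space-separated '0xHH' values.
After byte 1 (0x6E): reg=0x0D
Register before byte 2: 0x0D
After XOR with byte 0x46: 0x4B

Answer: 0x96 0x2B 0x56 0xAC 0x5F 0xBE 0x7B 0xF6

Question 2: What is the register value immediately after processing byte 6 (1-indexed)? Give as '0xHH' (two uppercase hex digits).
Answer: 0x13

Derivation:
After byte 1 (0x6E): reg=0x0D
After byte 2 (0x46): reg=0xF6
After byte 3 (0x9B): reg=0x04
After byte 4 (0x92): reg=0xEB
After byte 5 (0x33): reg=0x06
After byte 6 (0xD9): reg=0x13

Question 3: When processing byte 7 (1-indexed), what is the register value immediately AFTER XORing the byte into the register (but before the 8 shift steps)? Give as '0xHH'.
Answer: 0xA1

Derivation:
Register before byte 7: 0x13
Byte 7: 0xB2
0x13 XOR 0xB2 = 0xA1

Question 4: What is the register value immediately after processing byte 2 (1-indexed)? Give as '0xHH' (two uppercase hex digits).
After byte 1 (0x6E): reg=0x0D
After byte 2 (0x46): reg=0xF6

Answer: 0xF6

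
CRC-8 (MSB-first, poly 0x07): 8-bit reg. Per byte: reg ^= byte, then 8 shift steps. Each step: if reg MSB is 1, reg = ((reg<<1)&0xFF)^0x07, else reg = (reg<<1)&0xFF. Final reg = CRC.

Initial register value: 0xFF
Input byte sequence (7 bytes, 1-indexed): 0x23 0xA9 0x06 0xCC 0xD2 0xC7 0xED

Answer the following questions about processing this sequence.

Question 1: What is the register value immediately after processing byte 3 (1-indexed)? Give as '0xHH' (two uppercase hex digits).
Answer: 0x62

Derivation:
After byte 1 (0x23): reg=0x1A
After byte 2 (0xA9): reg=0x10
After byte 3 (0x06): reg=0x62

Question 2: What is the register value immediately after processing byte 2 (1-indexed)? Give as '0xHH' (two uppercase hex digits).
After byte 1 (0x23): reg=0x1A
After byte 2 (0xA9): reg=0x10

Answer: 0x10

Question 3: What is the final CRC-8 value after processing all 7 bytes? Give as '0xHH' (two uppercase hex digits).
After byte 1 (0x23): reg=0x1A
After byte 2 (0xA9): reg=0x10
After byte 3 (0x06): reg=0x62
After byte 4 (0xCC): reg=0x43
After byte 5 (0xD2): reg=0xFE
After byte 6 (0xC7): reg=0xAF
After byte 7 (0xED): reg=0xC9

Answer: 0xC9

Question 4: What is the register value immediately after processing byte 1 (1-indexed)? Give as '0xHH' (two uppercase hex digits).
Answer: 0x1A

Derivation:
After byte 1 (0x23): reg=0x1A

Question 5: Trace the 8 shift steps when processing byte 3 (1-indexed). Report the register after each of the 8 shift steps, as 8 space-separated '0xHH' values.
Answer: 0x2C 0x58 0xB0 0x67 0xCE 0x9B 0x31 0x62

Derivation:
After byte 1 (0x23): reg=0x1A
After byte 2 (0xA9): reg=0x10
Register before byte 3: 0x10
After XOR with byte 0x06: 0x16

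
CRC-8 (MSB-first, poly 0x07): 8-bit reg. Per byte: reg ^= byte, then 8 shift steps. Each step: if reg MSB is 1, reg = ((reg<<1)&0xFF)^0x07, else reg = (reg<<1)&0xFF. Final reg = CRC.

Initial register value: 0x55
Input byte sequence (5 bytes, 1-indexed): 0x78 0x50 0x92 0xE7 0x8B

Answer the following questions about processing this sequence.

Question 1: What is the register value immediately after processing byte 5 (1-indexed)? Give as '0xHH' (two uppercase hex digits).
After byte 1 (0x78): reg=0xC3
After byte 2 (0x50): reg=0xF0
After byte 3 (0x92): reg=0x29
After byte 4 (0xE7): reg=0x64
After byte 5 (0x8B): reg=0x83

Answer: 0x83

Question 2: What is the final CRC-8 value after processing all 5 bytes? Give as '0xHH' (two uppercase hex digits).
Answer: 0x83

Derivation:
After byte 1 (0x78): reg=0xC3
After byte 2 (0x50): reg=0xF0
After byte 3 (0x92): reg=0x29
After byte 4 (0xE7): reg=0x64
After byte 5 (0x8B): reg=0x83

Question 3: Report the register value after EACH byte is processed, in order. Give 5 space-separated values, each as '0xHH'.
0xC3 0xF0 0x29 0x64 0x83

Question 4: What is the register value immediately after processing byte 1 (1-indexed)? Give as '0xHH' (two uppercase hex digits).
Answer: 0xC3

Derivation:
After byte 1 (0x78): reg=0xC3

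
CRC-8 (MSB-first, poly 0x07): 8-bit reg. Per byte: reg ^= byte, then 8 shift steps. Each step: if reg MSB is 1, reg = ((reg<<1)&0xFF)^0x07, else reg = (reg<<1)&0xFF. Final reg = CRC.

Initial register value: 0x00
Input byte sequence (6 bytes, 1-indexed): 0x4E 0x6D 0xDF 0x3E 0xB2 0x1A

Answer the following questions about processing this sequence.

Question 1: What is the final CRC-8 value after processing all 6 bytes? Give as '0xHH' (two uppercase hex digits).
Answer: 0x66

Derivation:
After byte 1 (0x4E): reg=0xED
After byte 2 (0x6D): reg=0x89
After byte 3 (0xDF): reg=0xA5
After byte 4 (0x3E): reg=0xC8
After byte 5 (0xB2): reg=0x61
After byte 6 (0x1A): reg=0x66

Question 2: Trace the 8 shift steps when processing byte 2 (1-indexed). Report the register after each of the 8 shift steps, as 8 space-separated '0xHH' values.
Answer: 0x07 0x0E 0x1C 0x38 0x70 0xE0 0xC7 0x89

Derivation:
After byte 1 (0x4E): reg=0xED
Register before byte 2: 0xED
After XOR with byte 0x6D: 0x80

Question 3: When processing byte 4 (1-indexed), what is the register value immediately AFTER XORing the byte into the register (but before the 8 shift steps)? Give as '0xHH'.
Answer: 0x9B

Derivation:
Register before byte 4: 0xA5
Byte 4: 0x3E
0xA5 XOR 0x3E = 0x9B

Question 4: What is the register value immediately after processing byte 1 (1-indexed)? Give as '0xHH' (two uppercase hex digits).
Answer: 0xED

Derivation:
After byte 1 (0x4E): reg=0xED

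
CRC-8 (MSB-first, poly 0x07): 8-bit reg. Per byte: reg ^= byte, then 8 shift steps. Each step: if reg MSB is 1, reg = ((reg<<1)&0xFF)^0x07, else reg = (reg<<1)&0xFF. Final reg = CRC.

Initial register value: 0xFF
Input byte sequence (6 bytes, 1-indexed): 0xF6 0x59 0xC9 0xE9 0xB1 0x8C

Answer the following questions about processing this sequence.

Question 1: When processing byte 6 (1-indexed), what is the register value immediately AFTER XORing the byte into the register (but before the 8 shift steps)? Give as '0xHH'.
Answer: 0xFA

Derivation:
Register before byte 6: 0x76
Byte 6: 0x8C
0x76 XOR 0x8C = 0xFA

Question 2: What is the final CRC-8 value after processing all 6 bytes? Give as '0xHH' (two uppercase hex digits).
After byte 1 (0xF6): reg=0x3F
After byte 2 (0x59): reg=0x35
After byte 3 (0xC9): reg=0xFA
After byte 4 (0xE9): reg=0x79
After byte 5 (0xB1): reg=0x76
After byte 6 (0x8C): reg=0xE8

Answer: 0xE8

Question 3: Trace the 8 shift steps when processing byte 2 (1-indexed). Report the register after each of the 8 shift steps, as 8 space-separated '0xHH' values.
Answer: 0xCC 0x9F 0x39 0x72 0xE4 0xCF 0x99 0x35

Derivation:
After byte 1 (0xF6): reg=0x3F
Register before byte 2: 0x3F
After XOR with byte 0x59: 0x66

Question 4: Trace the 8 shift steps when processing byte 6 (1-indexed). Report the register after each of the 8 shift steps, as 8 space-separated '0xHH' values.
Answer: 0xF3 0xE1 0xC5 0x8D 0x1D 0x3A 0x74 0xE8

Derivation:
After byte 1 (0xF6): reg=0x3F
After byte 2 (0x59): reg=0x35
After byte 3 (0xC9): reg=0xFA
After byte 4 (0xE9): reg=0x79
After byte 5 (0xB1): reg=0x76
Register before byte 6: 0x76
After XOR with byte 0x8C: 0xFA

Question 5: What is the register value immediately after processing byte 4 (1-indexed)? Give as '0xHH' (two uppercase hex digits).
After byte 1 (0xF6): reg=0x3F
After byte 2 (0x59): reg=0x35
After byte 3 (0xC9): reg=0xFA
After byte 4 (0xE9): reg=0x79

Answer: 0x79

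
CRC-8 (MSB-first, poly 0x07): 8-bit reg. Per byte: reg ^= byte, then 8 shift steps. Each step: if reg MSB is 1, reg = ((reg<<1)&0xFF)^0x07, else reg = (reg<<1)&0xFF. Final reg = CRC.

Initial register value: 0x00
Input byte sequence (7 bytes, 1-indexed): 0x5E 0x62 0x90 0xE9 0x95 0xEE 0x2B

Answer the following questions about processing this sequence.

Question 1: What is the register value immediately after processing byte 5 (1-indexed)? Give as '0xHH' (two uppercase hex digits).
After byte 1 (0x5E): reg=0x9D
After byte 2 (0x62): reg=0xF3
After byte 3 (0x90): reg=0x2E
After byte 4 (0xE9): reg=0x5B
After byte 5 (0x95): reg=0x64

Answer: 0x64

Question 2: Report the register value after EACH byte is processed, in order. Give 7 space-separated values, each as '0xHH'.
0x9D 0xF3 0x2E 0x5B 0x64 0xBF 0xE5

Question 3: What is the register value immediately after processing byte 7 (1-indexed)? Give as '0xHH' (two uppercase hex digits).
Answer: 0xE5

Derivation:
After byte 1 (0x5E): reg=0x9D
After byte 2 (0x62): reg=0xF3
After byte 3 (0x90): reg=0x2E
After byte 4 (0xE9): reg=0x5B
After byte 5 (0x95): reg=0x64
After byte 6 (0xEE): reg=0xBF
After byte 7 (0x2B): reg=0xE5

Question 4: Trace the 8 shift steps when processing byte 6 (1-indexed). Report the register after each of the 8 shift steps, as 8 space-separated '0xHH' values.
After byte 1 (0x5E): reg=0x9D
After byte 2 (0x62): reg=0xF3
After byte 3 (0x90): reg=0x2E
After byte 4 (0xE9): reg=0x5B
After byte 5 (0x95): reg=0x64
Register before byte 6: 0x64
After XOR with byte 0xEE: 0x8A

Answer: 0x13 0x26 0x4C 0x98 0x37 0x6E 0xDC 0xBF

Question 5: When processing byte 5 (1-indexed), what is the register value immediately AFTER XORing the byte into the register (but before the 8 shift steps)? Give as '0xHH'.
Answer: 0xCE

Derivation:
Register before byte 5: 0x5B
Byte 5: 0x95
0x5B XOR 0x95 = 0xCE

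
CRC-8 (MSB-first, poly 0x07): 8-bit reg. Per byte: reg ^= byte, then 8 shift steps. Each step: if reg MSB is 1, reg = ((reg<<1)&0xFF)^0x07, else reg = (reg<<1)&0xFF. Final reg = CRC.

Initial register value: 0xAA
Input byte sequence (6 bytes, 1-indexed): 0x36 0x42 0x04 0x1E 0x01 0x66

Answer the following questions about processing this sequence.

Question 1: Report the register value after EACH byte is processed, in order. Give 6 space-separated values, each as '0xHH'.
0xDD 0xD4 0x3E 0xE0 0xA9 0x63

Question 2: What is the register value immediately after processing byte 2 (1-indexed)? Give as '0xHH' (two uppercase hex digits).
Answer: 0xD4

Derivation:
After byte 1 (0x36): reg=0xDD
After byte 2 (0x42): reg=0xD4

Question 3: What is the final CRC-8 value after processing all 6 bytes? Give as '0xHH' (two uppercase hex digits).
Answer: 0x63

Derivation:
After byte 1 (0x36): reg=0xDD
After byte 2 (0x42): reg=0xD4
After byte 3 (0x04): reg=0x3E
After byte 4 (0x1E): reg=0xE0
After byte 5 (0x01): reg=0xA9
After byte 6 (0x66): reg=0x63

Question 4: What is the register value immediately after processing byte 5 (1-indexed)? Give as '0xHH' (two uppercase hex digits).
After byte 1 (0x36): reg=0xDD
After byte 2 (0x42): reg=0xD4
After byte 3 (0x04): reg=0x3E
After byte 4 (0x1E): reg=0xE0
After byte 5 (0x01): reg=0xA9

Answer: 0xA9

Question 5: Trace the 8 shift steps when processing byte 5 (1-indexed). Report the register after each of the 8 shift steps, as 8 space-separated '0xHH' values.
Answer: 0xC5 0x8D 0x1D 0x3A 0x74 0xE8 0xD7 0xA9

Derivation:
After byte 1 (0x36): reg=0xDD
After byte 2 (0x42): reg=0xD4
After byte 3 (0x04): reg=0x3E
After byte 4 (0x1E): reg=0xE0
Register before byte 5: 0xE0
After XOR with byte 0x01: 0xE1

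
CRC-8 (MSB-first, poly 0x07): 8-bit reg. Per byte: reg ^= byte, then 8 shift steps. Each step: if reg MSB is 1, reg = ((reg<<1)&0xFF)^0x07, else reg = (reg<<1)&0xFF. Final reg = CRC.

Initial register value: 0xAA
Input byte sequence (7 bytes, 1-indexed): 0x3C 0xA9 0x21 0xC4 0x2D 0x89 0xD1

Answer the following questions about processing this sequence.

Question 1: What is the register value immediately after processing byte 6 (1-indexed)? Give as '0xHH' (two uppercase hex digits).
After byte 1 (0x3C): reg=0xEB
After byte 2 (0xA9): reg=0xC9
After byte 3 (0x21): reg=0x96
After byte 4 (0xC4): reg=0xB9
After byte 5 (0x2D): reg=0xE5
After byte 6 (0x89): reg=0x03

Answer: 0x03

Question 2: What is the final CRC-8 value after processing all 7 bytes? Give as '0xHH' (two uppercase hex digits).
After byte 1 (0x3C): reg=0xEB
After byte 2 (0xA9): reg=0xC9
After byte 3 (0x21): reg=0x96
After byte 4 (0xC4): reg=0xB9
After byte 5 (0x2D): reg=0xE5
After byte 6 (0x89): reg=0x03
After byte 7 (0xD1): reg=0x30

Answer: 0x30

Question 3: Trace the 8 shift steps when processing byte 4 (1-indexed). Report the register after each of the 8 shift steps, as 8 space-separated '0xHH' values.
After byte 1 (0x3C): reg=0xEB
After byte 2 (0xA9): reg=0xC9
After byte 3 (0x21): reg=0x96
Register before byte 4: 0x96
After XOR with byte 0xC4: 0x52

Answer: 0xA4 0x4F 0x9E 0x3B 0x76 0xEC 0xDF 0xB9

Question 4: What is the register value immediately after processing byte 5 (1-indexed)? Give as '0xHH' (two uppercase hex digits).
After byte 1 (0x3C): reg=0xEB
After byte 2 (0xA9): reg=0xC9
After byte 3 (0x21): reg=0x96
After byte 4 (0xC4): reg=0xB9
After byte 5 (0x2D): reg=0xE5

Answer: 0xE5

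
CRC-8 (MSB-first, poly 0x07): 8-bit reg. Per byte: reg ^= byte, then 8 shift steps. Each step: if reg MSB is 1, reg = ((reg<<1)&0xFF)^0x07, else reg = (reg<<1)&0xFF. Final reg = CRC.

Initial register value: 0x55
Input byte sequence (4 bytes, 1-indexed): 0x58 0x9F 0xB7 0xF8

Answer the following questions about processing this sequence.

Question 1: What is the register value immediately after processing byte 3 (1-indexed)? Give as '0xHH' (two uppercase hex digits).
Answer: 0xBF

Derivation:
After byte 1 (0x58): reg=0x23
After byte 2 (0x9F): reg=0x3D
After byte 3 (0xB7): reg=0xBF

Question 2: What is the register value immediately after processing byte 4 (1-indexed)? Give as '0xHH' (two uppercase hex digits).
After byte 1 (0x58): reg=0x23
After byte 2 (0x9F): reg=0x3D
After byte 3 (0xB7): reg=0xBF
After byte 4 (0xF8): reg=0xD2

Answer: 0xD2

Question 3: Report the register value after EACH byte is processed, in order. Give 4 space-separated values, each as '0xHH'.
0x23 0x3D 0xBF 0xD2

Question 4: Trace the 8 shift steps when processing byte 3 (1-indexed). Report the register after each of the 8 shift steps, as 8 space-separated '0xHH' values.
After byte 1 (0x58): reg=0x23
After byte 2 (0x9F): reg=0x3D
Register before byte 3: 0x3D
After XOR with byte 0xB7: 0x8A

Answer: 0x13 0x26 0x4C 0x98 0x37 0x6E 0xDC 0xBF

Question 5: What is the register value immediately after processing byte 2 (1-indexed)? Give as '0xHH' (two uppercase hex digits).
Answer: 0x3D

Derivation:
After byte 1 (0x58): reg=0x23
After byte 2 (0x9F): reg=0x3D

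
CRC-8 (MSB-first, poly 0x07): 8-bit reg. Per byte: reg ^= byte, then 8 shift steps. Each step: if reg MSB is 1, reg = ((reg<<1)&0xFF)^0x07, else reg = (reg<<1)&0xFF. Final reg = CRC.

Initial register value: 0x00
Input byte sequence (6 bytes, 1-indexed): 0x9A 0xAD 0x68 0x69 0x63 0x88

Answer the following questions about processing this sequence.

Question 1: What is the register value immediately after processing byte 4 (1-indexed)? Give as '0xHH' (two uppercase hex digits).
After byte 1 (0x9A): reg=0xCF
After byte 2 (0xAD): reg=0x29
After byte 3 (0x68): reg=0xC0
After byte 4 (0x69): reg=0x56

Answer: 0x56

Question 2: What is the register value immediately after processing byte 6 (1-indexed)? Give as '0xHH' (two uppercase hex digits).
After byte 1 (0x9A): reg=0xCF
After byte 2 (0xAD): reg=0x29
After byte 3 (0x68): reg=0xC0
After byte 4 (0x69): reg=0x56
After byte 5 (0x63): reg=0x8B
After byte 6 (0x88): reg=0x09

Answer: 0x09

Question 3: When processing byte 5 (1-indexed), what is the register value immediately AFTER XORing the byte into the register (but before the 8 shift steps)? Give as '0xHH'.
Answer: 0x35

Derivation:
Register before byte 5: 0x56
Byte 5: 0x63
0x56 XOR 0x63 = 0x35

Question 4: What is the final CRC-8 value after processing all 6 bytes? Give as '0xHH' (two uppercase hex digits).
After byte 1 (0x9A): reg=0xCF
After byte 2 (0xAD): reg=0x29
After byte 3 (0x68): reg=0xC0
After byte 4 (0x69): reg=0x56
After byte 5 (0x63): reg=0x8B
After byte 6 (0x88): reg=0x09

Answer: 0x09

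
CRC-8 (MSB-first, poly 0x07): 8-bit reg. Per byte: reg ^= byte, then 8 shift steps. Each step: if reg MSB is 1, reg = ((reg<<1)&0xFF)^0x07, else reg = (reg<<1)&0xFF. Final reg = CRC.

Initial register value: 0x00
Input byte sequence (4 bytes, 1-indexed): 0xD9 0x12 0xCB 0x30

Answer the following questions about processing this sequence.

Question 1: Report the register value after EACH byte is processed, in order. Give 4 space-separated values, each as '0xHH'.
0x01 0x79 0x17 0xF5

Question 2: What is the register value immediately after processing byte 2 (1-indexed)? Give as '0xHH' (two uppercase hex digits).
After byte 1 (0xD9): reg=0x01
After byte 2 (0x12): reg=0x79

Answer: 0x79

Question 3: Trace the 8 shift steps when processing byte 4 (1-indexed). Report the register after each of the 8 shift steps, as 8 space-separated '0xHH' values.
Answer: 0x4E 0x9C 0x3F 0x7E 0xFC 0xFF 0xF9 0xF5

Derivation:
After byte 1 (0xD9): reg=0x01
After byte 2 (0x12): reg=0x79
After byte 3 (0xCB): reg=0x17
Register before byte 4: 0x17
After XOR with byte 0x30: 0x27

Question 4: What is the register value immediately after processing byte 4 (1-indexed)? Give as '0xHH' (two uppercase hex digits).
After byte 1 (0xD9): reg=0x01
After byte 2 (0x12): reg=0x79
After byte 3 (0xCB): reg=0x17
After byte 4 (0x30): reg=0xF5

Answer: 0xF5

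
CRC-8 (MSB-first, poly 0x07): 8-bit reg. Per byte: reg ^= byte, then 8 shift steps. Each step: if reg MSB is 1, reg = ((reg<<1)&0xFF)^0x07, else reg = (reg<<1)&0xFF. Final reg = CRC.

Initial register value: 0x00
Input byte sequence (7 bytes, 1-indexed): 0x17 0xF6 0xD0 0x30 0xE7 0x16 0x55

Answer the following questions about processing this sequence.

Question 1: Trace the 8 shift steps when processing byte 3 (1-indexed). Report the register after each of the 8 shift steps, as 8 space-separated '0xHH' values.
Answer: 0x40 0x80 0x07 0x0E 0x1C 0x38 0x70 0xE0

Derivation:
After byte 1 (0x17): reg=0x65
After byte 2 (0xF6): reg=0xF0
Register before byte 3: 0xF0
After XOR with byte 0xD0: 0x20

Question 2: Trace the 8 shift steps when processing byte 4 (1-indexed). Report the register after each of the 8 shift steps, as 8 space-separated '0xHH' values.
After byte 1 (0x17): reg=0x65
After byte 2 (0xF6): reg=0xF0
After byte 3 (0xD0): reg=0xE0
Register before byte 4: 0xE0
After XOR with byte 0x30: 0xD0

Answer: 0xA7 0x49 0x92 0x23 0x46 0x8C 0x1F 0x3E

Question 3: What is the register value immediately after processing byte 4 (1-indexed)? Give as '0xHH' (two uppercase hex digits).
After byte 1 (0x17): reg=0x65
After byte 2 (0xF6): reg=0xF0
After byte 3 (0xD0): reg=0xE0
After byte 4 (0x30): reg=0x3E

Answer: 0x3E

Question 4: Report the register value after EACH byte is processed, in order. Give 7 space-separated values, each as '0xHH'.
0x65 0xF0 0xE0 0x3E 0x01 0x65 0x90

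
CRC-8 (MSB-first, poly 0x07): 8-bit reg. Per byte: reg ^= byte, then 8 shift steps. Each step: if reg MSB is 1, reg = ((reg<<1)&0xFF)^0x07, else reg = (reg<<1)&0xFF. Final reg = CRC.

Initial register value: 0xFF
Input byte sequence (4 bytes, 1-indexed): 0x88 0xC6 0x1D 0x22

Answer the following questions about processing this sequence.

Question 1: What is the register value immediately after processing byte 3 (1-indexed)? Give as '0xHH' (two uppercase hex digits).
After byte 1 (0x88): reg=0x42
After byte 2 (0xC6): reg=0x95
After byte 3 (0x1D): reg=0xB1

Answer: 0xB1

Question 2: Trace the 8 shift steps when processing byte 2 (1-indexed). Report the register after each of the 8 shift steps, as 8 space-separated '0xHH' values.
Answer: 0x0F 0x1E 0x3C 0x78 0xF0 0xE7 0xC9 0x95

Derivation:
After byte 1 (0x88): reg=0x42
Register before byte 2: 0x42
After XOR with byte 0xC6: 0x84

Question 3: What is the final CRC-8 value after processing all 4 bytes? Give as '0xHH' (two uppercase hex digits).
Answer: 0xF0

Derivation:
After byte 1 (0x88): reg=0x42
After byte 2 (0xC6): reg=0x95
After byte 3 (0x1D): reg=0xB1
After byte 4 (0x22): reg=0xF0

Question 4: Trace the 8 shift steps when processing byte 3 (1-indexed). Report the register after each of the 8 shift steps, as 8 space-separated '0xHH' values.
After byte 1 (0x88): reg=0x42
After byte 2 (0xC6): reg=0x95
Register before byte 3: 0x95
After XOR with byte 0x1D: 0x88

Answer: 0x17 0x2E 0x5C 0xB8 0x77 0xEE 0xDB 0xB1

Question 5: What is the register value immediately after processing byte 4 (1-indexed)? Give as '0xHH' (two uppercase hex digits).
Answer: 0xF0

Derivation:
After byte 1 (0x88): reg=0x42
After byte 2 (0xC6): reg=0x95
After byte 3 (0x1D): reg=0xB1
After byte 4 (0x22): reg=0xF0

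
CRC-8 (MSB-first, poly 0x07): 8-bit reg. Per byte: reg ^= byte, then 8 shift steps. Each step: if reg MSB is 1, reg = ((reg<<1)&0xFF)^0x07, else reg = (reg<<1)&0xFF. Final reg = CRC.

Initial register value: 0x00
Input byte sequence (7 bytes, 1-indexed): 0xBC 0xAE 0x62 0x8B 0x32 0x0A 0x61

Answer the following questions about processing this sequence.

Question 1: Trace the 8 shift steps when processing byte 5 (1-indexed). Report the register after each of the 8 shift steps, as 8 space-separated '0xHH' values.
After byte 1 (0xBC): reg=0x3D
After byte 2 (0xAE): reg=0xF0
After byte 3 (0x62): reg=0xF7
After byte 4 (0x8B): reg=0x73
Register before byte 5: 0x73
After XOR with byte 0x32: 0x41

Answer: 0x82 0x03 0x06 0x0C 0x18 0x30 0x60 0xC0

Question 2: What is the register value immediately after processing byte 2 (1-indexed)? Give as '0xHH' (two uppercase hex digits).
Answer: 0xF0

Derivation:
After byte 1 (0xBC): reg=0x3D
After byte 2 (0xAE): reg=0xF0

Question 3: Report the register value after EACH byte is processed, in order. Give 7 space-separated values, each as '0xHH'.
0x3D 0xF0 0xF7 0x73 0xC0 0x78 0x4F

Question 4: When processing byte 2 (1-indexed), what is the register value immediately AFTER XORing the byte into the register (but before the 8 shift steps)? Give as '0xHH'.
Answer: 0x93

Derivation:
Register before byte 2: 0x3D
Byte 2: 0xAE
0x3D XOR 0xAE = 0x93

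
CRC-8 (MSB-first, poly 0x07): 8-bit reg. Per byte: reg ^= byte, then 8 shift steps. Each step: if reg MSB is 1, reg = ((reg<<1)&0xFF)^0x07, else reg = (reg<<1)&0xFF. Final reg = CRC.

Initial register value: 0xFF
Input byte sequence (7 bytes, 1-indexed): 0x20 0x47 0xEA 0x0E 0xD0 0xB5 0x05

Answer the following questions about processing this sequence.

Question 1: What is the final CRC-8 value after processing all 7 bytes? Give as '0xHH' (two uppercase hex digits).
After byte 1 (0x20): reg=0x13
After byte 2 (0x47): reg=0xAB
After byte 3 (0xEA): reg=0xC0
After byte 4 (0x0E): reg=0x64
After byte 5 (0xD0): reg=0x05
After byte 6 (0xB5): reg=0x19
After byte 7 (0x05): reg=0x54

Answer: 0x54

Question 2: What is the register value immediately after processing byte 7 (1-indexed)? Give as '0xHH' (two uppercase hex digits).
After byte 1 (0x20): reg=0x13
After byte 2 (0x47): reg=0xAB
After byte 3 (0xEA): reg=0xC0
After byte 4 (0x0E): reg=0x64
After byte 5 (0xD0): reg=0x05
After byte 6 (0xB5): reg=0x19
After byte 7 (0x05): reg=0x54

Answer: 0x54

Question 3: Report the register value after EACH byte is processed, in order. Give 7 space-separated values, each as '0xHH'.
0x13 0xAB 0xC0 0x64 0x05 0x19 0x54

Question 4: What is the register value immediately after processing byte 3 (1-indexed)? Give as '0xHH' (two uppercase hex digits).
Answer: 0xC0

Derivation:
After byte 1 (0x20): reg=0x13
After byte 2 (0x47): reg=0xAB
After byte 3 (0xEA): reg=0xC0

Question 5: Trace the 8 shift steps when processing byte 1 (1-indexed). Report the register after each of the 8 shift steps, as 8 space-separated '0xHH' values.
Register before byte 1: 0xFF
After XOR with byte 0x20: 0xDF

Answer: 0xB9 0x75 0xEA 0xD3 0xA1 0x45 0x8A 0x13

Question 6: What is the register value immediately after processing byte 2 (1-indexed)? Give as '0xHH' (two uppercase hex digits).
After byte 1 (0x20): reg=0x13
After byte 2 (0x47): reg=0xAB

Answer: 0xAB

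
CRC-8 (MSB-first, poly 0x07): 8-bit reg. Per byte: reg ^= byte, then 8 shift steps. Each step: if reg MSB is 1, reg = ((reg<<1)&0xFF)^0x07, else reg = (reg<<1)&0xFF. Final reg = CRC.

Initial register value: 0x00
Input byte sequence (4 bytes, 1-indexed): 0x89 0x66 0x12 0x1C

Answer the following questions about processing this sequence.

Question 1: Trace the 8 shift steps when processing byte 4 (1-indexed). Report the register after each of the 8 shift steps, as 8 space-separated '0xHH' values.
Answer: 0xB7 0x69 0xD2 0xA3 0x41 0x82 0x03 0x06

Derivation:
After byte 1 (0x89): reg=0xB6
After byte 2 (0x66): reg=0x3E
After byte 3 (0x12): reg=0xC4
Register before byte 4: 0xC4
After XOR with byte 0x1C: 0xD8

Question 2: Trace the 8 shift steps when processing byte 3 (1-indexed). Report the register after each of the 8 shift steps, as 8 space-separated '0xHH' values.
After byte 1 (0x89): reg=0xB6
After byte 2 (0x66): reg=0x3E
Register before byte 3: 0x3E
After XOR with byte 0x12: 0x2C

Answer: 0x58 0xB0 0x67 0xCE 0x9B 0x31 0x62 0xC4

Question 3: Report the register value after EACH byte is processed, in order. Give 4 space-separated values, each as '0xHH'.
0xB6 0x3E 0xC4 0x06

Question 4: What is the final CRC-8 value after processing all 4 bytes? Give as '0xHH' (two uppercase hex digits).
After byte 1 (0x89): reg=0xB6
After byte 2 (0x66): reg=0x3E
After byte 3 (0x12): reg=0xC4
After byte 4 (0x1C): reg=0x06

Answer: 0x06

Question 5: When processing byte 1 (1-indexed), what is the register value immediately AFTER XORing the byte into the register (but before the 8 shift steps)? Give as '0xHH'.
Answer: 0x89

Derivation:
Register before byte 1: 0x00
Byte 1: 0x89
0x00 XOR 0x89 = 0x89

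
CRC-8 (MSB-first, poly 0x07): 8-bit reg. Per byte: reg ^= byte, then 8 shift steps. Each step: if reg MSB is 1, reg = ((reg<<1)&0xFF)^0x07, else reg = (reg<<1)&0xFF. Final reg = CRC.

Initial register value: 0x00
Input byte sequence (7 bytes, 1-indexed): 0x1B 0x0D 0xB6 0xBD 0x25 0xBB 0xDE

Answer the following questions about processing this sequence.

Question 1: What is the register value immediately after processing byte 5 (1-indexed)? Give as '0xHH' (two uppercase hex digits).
Answer: 0xB9

Derivation:
After byte 1 (0x1B): reg=0x41
After byte 2 (0x0D): reg=0xE3
After byte 3 (0xB6): reg=0xAC
After byte 4 (0xBD): reg=0x77
After byte 5 (0x25): reg=0xB9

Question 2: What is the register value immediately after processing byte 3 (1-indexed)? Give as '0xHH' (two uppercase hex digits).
After byte 1 (0x1B): reg=0x41
After byte 2 (0x0D): reg=0xE3
After byte 3 (0xB6): reg=0xAC

Answer: 0xAC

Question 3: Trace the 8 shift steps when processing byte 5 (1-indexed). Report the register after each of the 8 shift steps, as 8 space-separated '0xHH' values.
Answer: 0xA4 0x4F 0x9E 0x3B 0x76 0xEC 0xDF 0xB9

Derivation:
After byte 1 (0x1B): reg=0x41
After byte 2 (0x0D): reg=0xE3
After byte 3 (0xB6): reg=0xAC
After byte 4 (0xBD): reg=0x77
Register before byte 5: 0x77
After XOR with byte 0x25: 0x52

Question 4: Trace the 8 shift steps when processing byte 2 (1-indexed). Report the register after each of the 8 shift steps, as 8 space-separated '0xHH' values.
Answer: 0x98 0x37 0x6E 0xDC 0xBF 0x79 0xF2 0xE3

Derivation:
After byte 1 (0x1B): reg=0x41
Register before byte 2: 0x41
After XOR with byte 0x0D: 0x4C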